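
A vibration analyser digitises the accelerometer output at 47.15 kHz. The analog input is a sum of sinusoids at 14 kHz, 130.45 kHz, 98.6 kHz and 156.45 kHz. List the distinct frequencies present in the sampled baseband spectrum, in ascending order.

fs/2 = 23.575 kHz.
14 kHz ≤ fs/2 = 23.575 kHz, passes unchanged.
130.45 kHz mod fs = 36.15 kHz.
36.15 kHz > fs/2 = 23.575 kHz, folds to fs − 36.15 kHz = 11 kHz.
98.6 kHz mod fs = 4.3 kHz.
4.3 kHz ≤ fs/2 = 23.575 kHz, appears at 4.3 kHz.
156.45 kHz mod fs = 15 kHz.
15 kHz ≤ fs/2 = 23.575 kHz, appears at 15 kHz.
Distinct values: {4.3 kHz, 11 kHz, 14 kHz, 15 kHz}.

4.3 kHz, 11 kHz, 14 kHz, 15 kHz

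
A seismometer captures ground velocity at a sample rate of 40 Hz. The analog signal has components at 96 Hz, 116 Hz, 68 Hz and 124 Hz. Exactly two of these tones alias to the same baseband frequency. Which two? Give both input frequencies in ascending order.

fs/2 = 20 Hz.
96 Hz mod fs = 16 Hz.
16 Hz ≤ fs/2 = 20 Hz, appears at 16 Hz.
116 Hz mod fs = 36 Hz.
36 Hz > fs/2 = 20 Hz, folds to fs − 36 Hz = 4 Hz.
68 Hz mod fs = 28 Hz.
28 Hz > fs/2 = 20 Hz, folds to fs − 28 Hz = 12 Hz.
124 Hz mod fs = 4 Hz.
4 Hz ≤ fs/2 = 20 Hz, appears at 4 Hz.
116 Hz and 124 Hz both map to 4 Hz.

116 Hz, 124 Hz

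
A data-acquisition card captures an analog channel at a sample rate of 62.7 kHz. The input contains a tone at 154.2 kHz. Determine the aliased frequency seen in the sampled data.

154.2 kHz mod fs = 28.8 kHz.
28.8 kHz ≤ fs/2 = 31.35 kHz, appears at 28.8 kHz.

28.8 kHz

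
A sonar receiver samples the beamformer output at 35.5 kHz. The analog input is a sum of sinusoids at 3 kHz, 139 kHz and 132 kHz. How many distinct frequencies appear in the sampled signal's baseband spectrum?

fs/2 = 17.75 kHz.
3 kHz ≤ fs/2 = 17.75 kHz, passes unchanged.
139 kHz mod fs = 32.5 kHz.
32.5 kHz > fs/2 = 17.75 kHz, folds to fs − 32.5 kHz = 3 kHz.
132 kHz mod fs = 25.5 kHz.
25.5 kHz > fs/2 = 17.75 kHz, folds to fs − 25.5 kHz = 10 kHz.
Distinct values: {3 kHz, 10 kHz} → 2.

2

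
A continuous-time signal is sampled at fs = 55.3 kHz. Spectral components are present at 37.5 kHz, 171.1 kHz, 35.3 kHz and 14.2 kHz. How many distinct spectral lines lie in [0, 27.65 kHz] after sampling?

fs/2 = 27.65 kHz.
37.5 kHz > fs/2 = 27.65 kHz, folds to fs − 37.5 kHz = 17.8 kHz.
171.1 kHz mod fs = 5.2 kHz.
5.2 kHz ≤ fs/2 = 27.65 kHz, appears at 5.2 kHz.
35.3 kHz > fs/2 = 27.65 kHz, folds to fs − 35.3 kHz = 20 kHz.
14.2 kHz ≤ fs/2 = 27.65 kHz, passes unchanged.
Distinct values: {5.2 kHz, 14.2 kHz, 17.8 kHz, 20 kHz} → 4.

4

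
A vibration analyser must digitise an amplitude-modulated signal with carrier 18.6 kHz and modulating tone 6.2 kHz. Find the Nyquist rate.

AM sidebands sit at fc ± fm = 12.4 kHz and 24.8 kHz.
Highest-frequency component: 24.8 kHz.
Nyquist rate = 2 × 24.8 kHz = 49.6 kHz.

49.6 kHz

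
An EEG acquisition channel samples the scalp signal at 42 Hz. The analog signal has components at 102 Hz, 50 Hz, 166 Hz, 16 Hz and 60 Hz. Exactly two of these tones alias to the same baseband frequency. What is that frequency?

fs/2 = 21 Hz.
102 Hz mod fs = 18 Hz.
18 Hz ≤ fs/2 = 21 Hz, appears at 18 Hz.
50 Hz mod fs = 8 Hz.
8 Hz ≤ fs/2 = 21 Hz, appears at 8 Hz.
166 Hz mod fs = 40 Hz.
40 Hz > fs/2 = 21 Hz, folds to fs − 40 Hz = 2 Hz.
16 Hz ≤ fs/2 = 21 Hz, passes unchanged.
60 Hz mod fs = 18 Hz.
18 Hz ≤ fs/2 = 21 Hz, appears at 18 Hz.
60 Hz and 102 Hz both map to 18 Hz.

18 Hz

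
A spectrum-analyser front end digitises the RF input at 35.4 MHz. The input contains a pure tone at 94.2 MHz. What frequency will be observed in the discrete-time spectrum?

12 MHz

94.2 MHz mod fs = 23.4 MHz.
23.4 MHz > fs/2 = 17.7 MHz, folds to fs − 23.4 MHz = 12 MHz.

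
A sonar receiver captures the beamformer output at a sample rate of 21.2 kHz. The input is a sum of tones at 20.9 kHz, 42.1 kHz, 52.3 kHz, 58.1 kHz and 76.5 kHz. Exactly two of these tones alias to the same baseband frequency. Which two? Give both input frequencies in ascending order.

fs/2 = 10.6 kHz.
20.9 kHz > fs/2 = 10.6 kHz, folds to fs − 20.9 kHz = 0.3 kHz.
42.1 kHz mod fs = 20.9 kHz.
20.9 kHz > fs/2 = 10.6 kHz, folds to fs − 20.9 kHz = 0.3 kHz.
52.3 kHz mod fs = 9.9 kHz.
9.9 kHz ≤ fs/2 = 10.6 kHz, appears at 9.9 kHz.
58.1 kHz mod fs = 15.7 kHz.
15.7 kHz > fs/2 = 10.6 kHz, folds to fs − 15.7 kHz = 5.5 kHz.
76.5 kHz mod fs = 12.9 kHz.
12.9 kHz > fs/2 = 10.6 kHz, folds to fs − 12.9 kHz = 8.3 kHz.
20.9 kHz and 42.1 kHz both map to 0.3 kHz.

20.9 kHz, 42.1 kHz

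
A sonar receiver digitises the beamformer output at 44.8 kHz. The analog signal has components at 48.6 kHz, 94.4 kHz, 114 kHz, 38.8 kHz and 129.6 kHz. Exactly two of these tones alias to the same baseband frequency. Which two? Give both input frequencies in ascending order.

fs/2 = 22.4 kHz.
48.6 kHz mod fs = 3.8 kHz.
3.8 kHz ≤ fs/2 = 22.4 kHz, appears at 3.8 kHz.
94.4 kHz mod fs = 4.8 kHz.
4.8 kHz ≤ fs/2 = 22.4 kHz, appears at 4.8 kHz.
114 kHz mod fs = 24.4 kHz.
24.4 kHz > fs/2 = 22.4 kHz, folds to fs − 24.4 kHz = 20.4 kHz.
38.8 kHz > fs/2 = 22.4 kHz, folds to fs − 38.8 kHz = 6 kHz.
129.6 kHz mod fs = 40 kHz.
40 kHz > fs/2 = 22.4 kHz, folds to fs − 40 kHz = 4.8 kHz.
94.4 kHz and 129.6 kHz both map to 4.8 kHz.

94.4 kHz, 129.6 kHz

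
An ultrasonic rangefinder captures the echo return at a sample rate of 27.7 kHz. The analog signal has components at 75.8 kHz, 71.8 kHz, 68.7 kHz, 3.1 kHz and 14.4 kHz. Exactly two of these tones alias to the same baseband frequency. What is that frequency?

13.3 kHz

fs/2 = 13.85 kHz.
75.8 kHz mod fs = 20.4 kHz.
20.4 kHz > fs/2 = 13.85 kHz, folds to fs − 20.4 kHz = 7.3 kHz.
71.8 kHz mod fs = 16.4 kHz.
16.4 kHz > fs/2 = 13.85 kHz, folds to fs − 16.4 kHz = 11.3 kHz.
68.7 kHz mod fs = 13.3 kHz.
13.3 kHz ≤ fs/2 = 13.85 kHz, appears at 13.3 kHz.
3.1 kHz ≤ fs/2 = 13.85 kHz, passes unchanged.
14.4 kHz > fs/2 = 13.85 kHz, folds to fs − 14.4 kHz = 13.3 kHz.
14.4 kHz and 68.7 kHz both map to 13.3 kHz.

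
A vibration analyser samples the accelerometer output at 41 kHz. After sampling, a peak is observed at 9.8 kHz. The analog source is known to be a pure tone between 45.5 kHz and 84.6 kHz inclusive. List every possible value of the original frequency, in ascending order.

Frequencies that alias to 9.8 kHz are k·fs ± 9.8 kHz for integer k ≥ 0.
k=0: 9.8 kHz.
k=1: 31.2 kHz, 50.8 kHz.
k=2: 72.2 kHz, 91.8 kHz.
k=3: 113.2 kHz, 132.8 kHz.
Within [45.5 kHz, 84.6 kHz]: 50.8 kHz, 72.2 kHz.

50.8 kHz, 72.2 kHz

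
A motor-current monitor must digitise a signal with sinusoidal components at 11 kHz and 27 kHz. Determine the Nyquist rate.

Highest-frequency component: 27 kHz.
Nyquist rate = 2 × 27 kHz = 54 kHz.

54 kHz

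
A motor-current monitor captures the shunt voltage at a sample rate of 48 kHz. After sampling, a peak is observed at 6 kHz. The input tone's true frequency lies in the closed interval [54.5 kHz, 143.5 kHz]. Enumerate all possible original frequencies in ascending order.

90 kHz, 102 kHz, 138 kHz

Frequencies that alias to 6 kHz are k·fs ± 6 kHz for integer k ≥ 0.
k=0: 6 kHz.
k=1: 42 kHz, 54 kHz.
k=2: 90 kHz, 102 kHz.
k=3: 138 kHz, 150 kHz.
k=4: 186 kHz, 198 kHz.
Within [54.5 kHz, 143.5 kHz]: 90 kHz, 102 kHz, 138 kHz.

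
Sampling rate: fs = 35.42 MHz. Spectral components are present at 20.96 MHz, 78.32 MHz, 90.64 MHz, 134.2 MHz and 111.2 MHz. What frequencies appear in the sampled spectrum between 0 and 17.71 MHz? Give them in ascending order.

4.94 MHz, 7.48 MHz, 14.46 MHz, 15.62 MHz

fs/2 = 17.71 MHz.
20.96 MHz > fs/2 = 17.71 MHz, folds to fs − 20.96 MHz = 14.46 MHz.
78.32 MHz mod fs = 7.48 MHz.
7.48 MHz ≤ fs/2 = 17.71 MHz, appears at 7.48 MHz.
90.64 MHz mod fs = 19.8 MHz.
19.8 MHz > fs/2 = 17.71 MHz, folds to fs − 19.8 MHz = 15.62 MHz.
134.2 MHz mod fs = 27.94 MHz.
27.94 MHz > fs/2 = 17.71 MHz, folds to fs − 27.94 MHz = 7.48 MHz.
111.2 MHz mod fs = 4.94 MHz.
4.94 MHz ≤ fs/2 = 17.71 MHz, appears at 4.94 MHz.
Distinct values: {4.94 MHz, 7.48 MHz, 14.46 MHz, 15.62 MHz}.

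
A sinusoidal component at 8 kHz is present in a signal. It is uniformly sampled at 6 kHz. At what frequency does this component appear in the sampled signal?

8 kHz mod fs = 2 kHz.
2 kHz ≤ fs/2 = 3 kHz, appears at 2 kHz.

2 kHz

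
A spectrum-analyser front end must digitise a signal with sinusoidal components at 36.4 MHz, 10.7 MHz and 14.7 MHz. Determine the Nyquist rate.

72.8 MHz

Highest-frequency component: 36.4 MHz.
Nyquist rate = 2 × 36.4 MHz = 72.8 MHz.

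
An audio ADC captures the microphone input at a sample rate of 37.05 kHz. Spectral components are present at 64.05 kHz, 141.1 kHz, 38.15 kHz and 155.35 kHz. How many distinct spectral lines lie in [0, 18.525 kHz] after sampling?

4

fs/2 = 18.525 kHz.
64.05 kHz mod fs = 27 kHz.
27 kHz > fs/2 = 18.525 kHz, folds to fs − 27 kHz = 10.05 kHz.
141.1 kHz mod fs = 29.95 kHz.
29.95 kHz > fs/2 = 18.525 kHz, folds to fs − 29.95 kHz = 7.1 kHz.
38.15 kHz mod fs = 1.1 kHz.
1.1 kHz ≤ fs/2 = 18.525 kHz, appears at 1.1 kHz.
155.35 kHz mod fs = 7.15 kHz.
7.15 kHz ≤ fs/2 = 18.525 kHz, appears at 7.15 kHz.
Distinct values: {1.1 kHz, 7.1 kHz, 7.15 kHz, 10.05 kHz} → 4.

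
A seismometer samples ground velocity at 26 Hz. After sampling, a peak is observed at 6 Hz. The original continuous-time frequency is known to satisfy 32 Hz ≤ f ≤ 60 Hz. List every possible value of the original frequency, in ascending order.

Frequencies that alias to 6 Hz are k·fs ± 6 Hz for integer k ≥ 0.
k=0: 6 Hz.
k=1: 20 Hz, 32 Hz.
k=2: 46 Hz, 58 Hz.
k=3: 72 Hz, 84 Hz.
Within [32 Hz, 60 Hz]: 32 Hz, 46 Hz, 58 Hz.

32 Hz, 46 Hz, 58 Hz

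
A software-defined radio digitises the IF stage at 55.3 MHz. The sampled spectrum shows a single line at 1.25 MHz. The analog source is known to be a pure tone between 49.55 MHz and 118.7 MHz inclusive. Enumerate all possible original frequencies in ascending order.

Frequencies that alias to 1.25 MHz are k·fs ± 1.25 MHz for integer k ≥ 0.
k=0: 1.25 MHz.
k=1: 54.05 MHz, 56.55 MHz.
k=2: 109.35 MHz, 111.85 MHz.
k=3: 164.65 MHz, 167.15 MHz.
Within [49.55 MHz, 118.7 MHz]: 54.05 MHz, 56.55 MHz, 109.35 MHz, 111.85 MHz.

54.05 MHz, 56.55 MHz, 109.35 MHz, 111.85 MHz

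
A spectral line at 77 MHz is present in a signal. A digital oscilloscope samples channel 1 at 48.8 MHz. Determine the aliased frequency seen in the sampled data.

77 MHz mod fs = 28.2 MHz.
28.2 MHz > fs/2 = 24.4 MHz, folds to fs − 28.2 MHz = 20.6 MHz.

20.6 MHz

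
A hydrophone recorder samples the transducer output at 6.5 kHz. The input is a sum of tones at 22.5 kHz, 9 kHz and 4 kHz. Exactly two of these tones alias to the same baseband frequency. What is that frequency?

2.5 kHz

fs/2 = 3.25 kHz.
22.5 kHz mod fs = 3 kHz.
3 kHz ≤ fs/2 = 3.25 kHz, appears at 3 kHz.
9 kHz mod fs = 2.5 kHz.
2.5 kHz ≤ fs/2 = 3.25 kHz, appears at 2.5 kHz.
4 kHz > fs/2 = 3.25 kHz, folds to fs − 4 kHz = 2.5 kHz.
4 kHz and 9 kHz both map to 2.5 kHz.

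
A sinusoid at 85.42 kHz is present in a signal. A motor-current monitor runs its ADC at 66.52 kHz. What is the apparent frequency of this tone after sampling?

85.42 kHz mod fs = 18.9 kHz.
18.9 kHz ≤ fs/2 = 33.26 kHz, appears at 18.9 kHz.

18.9 kHz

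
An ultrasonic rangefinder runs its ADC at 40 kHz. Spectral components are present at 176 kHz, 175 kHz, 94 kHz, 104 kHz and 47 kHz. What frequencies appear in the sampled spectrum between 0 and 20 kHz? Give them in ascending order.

7 kHz, 14 kHz, 15 kHz, 16 kHz

fs/2 = 20 kHz.
176 kHz mod fs = 16 kHz.
16 kHz ≤ fs/2 = 20 kHz, appears at 16 kHz.
175 kHz mod fs = 15 kHz.
15 kHz ≤ fs/2 = 20 kHz, appears at 15 kHz.
94 kHz mod fs = 14 kHz.
14 kHz ≤ fs/2 = 20 kHz, appears at 14 kHz.
104 kHz mod fs = 24 kHz.
24 kHz > fs/2 = 20 kHz, folds to fs − 24 kHz = 16 kHz.
47 kHz mod fs = 7 kHz.
7 kHz ≤ fs/2 = 20 kHz, appears at 7 kHz.
Distinct values: {7 kHz, 14 kHz, 15 kHz, 16 kHz}.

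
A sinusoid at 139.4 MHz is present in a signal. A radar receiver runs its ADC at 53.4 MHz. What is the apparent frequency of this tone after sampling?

139.4 MHz mod fs = 32.6 MHz.
32.6 MHz > fs/2 = 26.7 MHz, folds to fs − 32.6 MHz = 20.8 MHz.

20.8 MHz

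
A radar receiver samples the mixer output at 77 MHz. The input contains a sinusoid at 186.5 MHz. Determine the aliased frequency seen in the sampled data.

32.5 MHz

186.5 MHz mod fs = 32.5 MHz.
32.5 MHz ≤ fs/2 = 38.5 MHz, appears at 32.5 MHz.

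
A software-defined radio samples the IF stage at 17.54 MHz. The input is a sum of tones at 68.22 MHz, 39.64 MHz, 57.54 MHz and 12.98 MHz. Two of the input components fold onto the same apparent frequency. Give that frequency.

fs/2 = 8.77 MHz.
68.22 MHz mod fs = 15.6 MHz.
15.6 MHz > fs/2 = 8.77 MHz, folds to fs − 15.6 MHz = 1.94 MHz.
39.64 MHz mod fs = 4.56 MHz.
4.56 MHz ≤ fs/2 = 8.77 MHz, appears at 4.56 MHz.
57.54 MHz mod fs = 4.92 MHz.
4.92 MHz ≤ fs/2 = 8.77 MHz, appears at 4.92 MHz.
12.98 MHz > fs/2 = 8.77 MHz, folds to fs − 12.98 MHz = 4.56 MHz.
12.98 MHz and 39.64 MHz both map to 4.56 MHz.

4.56 MHz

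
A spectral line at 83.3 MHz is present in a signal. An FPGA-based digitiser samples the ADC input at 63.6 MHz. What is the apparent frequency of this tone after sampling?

19.7 MHz

83.3 MHz mod fs = 19.7 MHz.
19.7 MHz ≤ fs/2 = 31.8 MHz, appears at 19.7 MHz.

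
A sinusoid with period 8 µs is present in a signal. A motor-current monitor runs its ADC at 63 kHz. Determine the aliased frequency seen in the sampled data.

1 kHz

T = 8 µs → f = 1/T = 125 kHz.
125 kHz mod fs = 62 kHz.
62 kHz > fs/2 = 31.5 kHz, folds to fs − 62 kHz = 1 kHz.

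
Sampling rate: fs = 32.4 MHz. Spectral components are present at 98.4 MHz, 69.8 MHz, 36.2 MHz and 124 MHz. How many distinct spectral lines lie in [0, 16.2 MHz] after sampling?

fs/2 = 16.2 MHz.
98.4 MHz mod fs = 1.2 MHz.
1.2 MHz ≤ fs/2 = 16.2 MHz, appears at 1.2 MHz.
69.8 MHz mod fs = 5 MHz.
5 MHz ≤ fs/2 = 16.2 MHz, appears at 5 MHz.
36.2 MHz mod fs = 3.8 MHz.
3.8 MHz ≤ fs/2 = 16.2 MHz, appears at 3.8 MHz.
124 MHz mod fs = 26.8 MHz.
26.8 MHz > fs/2 = 16.2 MHz, folds to fs − 26.8 MHz = 5.6 MHz.
Distinct values: {1.2 MHz, 3.8 MHz, 5 MHz, 5.6 MHz} → 4.

4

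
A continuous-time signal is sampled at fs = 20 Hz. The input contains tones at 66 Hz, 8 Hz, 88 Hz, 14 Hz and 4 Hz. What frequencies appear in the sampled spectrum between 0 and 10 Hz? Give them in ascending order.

fs/2 = 10 Hz.
66 Hz mod fs = 6 Hz.
6 Hz ≤ fs/2 = 10 Hz, appears at 6 Hz.
8 Hz ≤ fs/2 = 10 Hz, passes unchanged.
88 Hz mod fs = 8 Hz.
8 Hz ≤ fs/2 = 10 Hz, appears at 8 Hz.
14 Hz > fs/2 = 10 Hz, folds to fs − 14 Hz = 6 Hz.
4 Hz ≤ fs/2 = 10 Hz, passes unchanged.
Distinct values: {4 Hz, 6 Hz, 8 Hz}.

4 Hz, 6 Hz, 8 Hz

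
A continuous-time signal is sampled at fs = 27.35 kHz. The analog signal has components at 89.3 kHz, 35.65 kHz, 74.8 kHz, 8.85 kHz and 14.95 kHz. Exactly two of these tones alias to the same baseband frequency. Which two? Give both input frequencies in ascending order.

74.8 kHz, 89.3 kHz

fs/2 = 13.675 kHz.
89.3 kHz mod fs = 7.25 kHz.
7.25 kHz ≤ fs/2 = 13.675 kHz, appears at 7.25 kHz.
35.65 kHz mod fs = 8.3 kHz.
8.3 kHz ≤ fs/2 = 13.675 kHz, appears at 8.3 kHz.
74.8 kHz mod fs = 20.1 kHz.
20.1 kHz > fs/2 = 13.675 kHz, folds to fs − 20.1 kHz = 7.25 kHz.
8.85 kHz ≤ fs/2 = 13.675 kHz, passes unchanged.
14.95 kHz > fs/2 = 13.675 kHz, folds to fs − 14.95 kHz = 12.4 kHz.
74.8 kHz and 89.3 kHz both map to 7.25 kHz.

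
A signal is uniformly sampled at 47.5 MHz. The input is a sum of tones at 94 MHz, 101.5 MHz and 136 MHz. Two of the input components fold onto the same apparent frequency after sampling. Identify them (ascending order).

fs/2 = 23.75 MHz.
94 MHz mod fs = 46.5 MHz.
46.5 MHz > fs/2 = 23.75 MHz, folds to fs − 46.5 MHz = 1 MHz.
101.5 MHz mod fs = 6.5 MHz.
6.5 MHz ≤ fs/2 = 23.75 MHz, appears at 6.5 MHz.
136 MHz mod fs = 41 MHz.
41 MHz > fs/2 = 23.75 MHz, folds to fs − 41 MHz = 6.5 MHz.
101.5 MHz and 136 MHz both map to 6.5 MHz.

101.5 MHz, 136 MHz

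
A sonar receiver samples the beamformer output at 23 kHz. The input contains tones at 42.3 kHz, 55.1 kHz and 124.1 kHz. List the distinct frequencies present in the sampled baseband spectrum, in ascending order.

fs/2 = 11.5 kHz.
42.3 kHz mod fs = 19.3 kHz.
19.3 kHz > fs/2 = 11.5 kHz, folds to fs − 19.3 kHz = 3.7 kHz.
55.1 kHz mod fs = 9.1 kHz.
9.1 kHz ≤ fs/2 = 11.5 kHz, appears at 9.1 kHz.
124.1 kHz mod fs = 9.1 kHz.
9.1 kHz ≤ fs/2 = 11.5 kHz, appears at 9.1 kHz.
Distinct values: {3.7 kHz, 9.1 kHz}.

3.7 kHz, 9.1 kHz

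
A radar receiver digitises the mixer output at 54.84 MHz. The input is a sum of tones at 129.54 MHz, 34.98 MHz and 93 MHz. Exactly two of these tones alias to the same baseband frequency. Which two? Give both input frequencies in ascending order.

34.98 MHz, 129.54 MHz

fs/2 = 27.42 MHz.
129.54 MHz mod fs = 19.86 MHz.
19.86 MHz ≤ fs/2 = 27.42 MHz, appears at 19.86 MHz.
34.98 MHz > fs/2 = 27.42 MHz, folds to fs − 34.98 MHz = 19.86 MHz.
93 MHz mod fs = 38.16 MHz.
38.16 MHz > fs/2 = 27.42 MHz, folds to fs − 38.16 MHz = 16.68 MHz.
34.98 MHz and 129.54 MHz both map to 19.86 MHz.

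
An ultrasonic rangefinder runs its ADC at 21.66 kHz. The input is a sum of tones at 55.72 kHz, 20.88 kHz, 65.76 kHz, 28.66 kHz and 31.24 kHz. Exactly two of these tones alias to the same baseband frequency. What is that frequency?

0.78 kHz

fs/2 = 10.83 kHz.
55.72 kHz mod fs = 12.4 kHz.
12.4 kHz > fs/2 = 10.83 kHz, folds to fs − 12.4 kHz = 9.26 kHz.
20.88 kHz > fs/2 = 10.83 kHz, folds to fs − 20.88 kHz = 0.78 kHz.
65.76 kHz mod fs = 0.78 kHz.
0.78 kHz ≤ fs/2 = 10.83 kHz, appears at 0.78 kHz.
28.66 kHz mod fs = 7 kHz.
7 kHz ≤ fs/2 = 10.83 kHz, appears at 7 kHz.
31.24 kHz mod fs = 9.58 kHz.
9.58 kHz ≤ fs/2 = 10.83 kHz, appears at 9.58 kHz.
20.88 kHz and 65.76 kHz both map to 0.78 kHz.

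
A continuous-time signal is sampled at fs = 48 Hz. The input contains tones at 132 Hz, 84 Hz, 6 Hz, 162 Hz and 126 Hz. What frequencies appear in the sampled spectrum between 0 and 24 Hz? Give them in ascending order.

fs/2 = 24 Hz.
132 Hz mod fs = 36 Hz.
36 Hz > fs/2 = 24 Hz, folds to fs − 36 Hz = 12 Hz.
84 Hz mod fs = 36 Hz.
36 Hz > fs/2 = 24 Hz, folds to fs − 36 Hz = 12 Hz.
6 Hz ≤ fs/2 = 24 Hz, passes unchanged.
162 Hz mod fs = 18 Hz.
18 Hz ≤ fs/2 = 24 Hz, appears at 18 Hz.
126 Hz mod fs = 30 Hz.
30 Hz > fs/2 = 24 Hz, folds to fs − 30 Hz = 18 Hz.
Distinct values: {6 Hz, 12 Hz, 18 Hz}.

6 Hz, 12 Hz, 18 Hz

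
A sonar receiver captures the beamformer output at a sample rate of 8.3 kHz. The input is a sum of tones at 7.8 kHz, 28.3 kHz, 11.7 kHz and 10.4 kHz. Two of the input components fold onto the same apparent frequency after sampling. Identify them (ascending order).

fs/2 = 4.15 kHz.
7.8 kHz > fs/2 = 4.15 kHz, folds to fs − 7.8 kHz = 0.5 kHz.
28.3 kHz mod fs = 3.4 kHz.
3.4 kHz ≤ fs/2 = 4.15 kHz, appears at 3.4 kHz.
11.7 kHz mod fs = 3.4 kHz.
3.4 kHz ≤ fs/2 = 4.15 kHz, appears at 3.4 kHz.
10.4 kHz mod fs = 2.1 kHz.
2.1 kHz ≤ fs/2 = 4.15 kHz, appears at 2.1 kHz.
11.7 kHz and 28.3 kHz both map to 3.4 kHz.

11.7 kHz, 28.3 kHz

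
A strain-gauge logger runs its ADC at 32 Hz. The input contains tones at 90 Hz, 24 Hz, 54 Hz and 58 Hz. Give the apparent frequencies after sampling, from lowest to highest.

6 Hz, 8 Hz, 10 Hz

fs/2 = 16 Hz.
90 Hz mod fs = 26 Hz.
26 Hz > fs/2 = 16 Hz, folds to fs − 26 Hz = 6 Hz.
24 Hz > fs/2 = 16 Hz, folds to fs − 24 Hz = 8 Hz.
54 Hz mod fs = 22 Hz.
22 Hz > fs/2 = 16 Hz, folds to fs − 22 Hz = 10 Hz.
58 Hz mod fs = 26 Hz.
26 Hz > fs/2 = 16 Hz, folds to fs − 26 Hz = 6 Hz.
Distinct values: {6 Hz, 8 Hz, 10 Hz}.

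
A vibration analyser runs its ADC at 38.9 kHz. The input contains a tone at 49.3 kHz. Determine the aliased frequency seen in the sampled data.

10.4 kHz

49.3 kHz mod fs = 10.4 kHz.
10.4 kHz ≤ fs/2 = 19.45 kHz, appears at 10.4 kHz.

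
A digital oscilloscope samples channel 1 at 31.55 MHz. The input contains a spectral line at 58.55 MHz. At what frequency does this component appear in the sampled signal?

4.55 MHz

58.55 MHz mod fs = 27 MHz.
27 MHz > fs/2 = 15.775 MHz, folds to fs − 27 MHz = 4.55 MHz.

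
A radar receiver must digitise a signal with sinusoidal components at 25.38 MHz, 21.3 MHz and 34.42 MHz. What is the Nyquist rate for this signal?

Highest-frequency component: 34.42 MHz.
Nyquist rate = 2 × 34.42 MHz = 68.84 MHz.

68.84 MHz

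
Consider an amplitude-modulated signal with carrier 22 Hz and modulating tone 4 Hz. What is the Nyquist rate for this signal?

AM sidebands sit at fc ± fm = 18 Hz and 26 Hz.
Highest-frequency component: 26 Hz.
Nyquist rate = 2 × 26 Hz = 52 Hz.

52 Hz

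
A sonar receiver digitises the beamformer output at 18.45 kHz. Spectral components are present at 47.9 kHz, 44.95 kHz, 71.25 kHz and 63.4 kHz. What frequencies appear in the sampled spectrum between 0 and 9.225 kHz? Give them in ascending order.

2.55 kHz, 7.45 kHz, 8.05 kHz

fs/2 = 9.225 kHz.
47.9 kHz mod fs = 11 kHz.
11 kHz > fs/2 = 9.225 kHz, folds to fs − 11 kHz = 7.45 kHz.
44.95 kHz mod fs = 8.05 kHz.
8.05 kHz ≤ fs/2 = 9.225 kHz, appears at 8.05 kHz.
71.25 kHz mod fs = 15.9 kHz.
15.9 kHz > fs/2 = 9.225 kHz, folds to fs − 15.9 kHz = 2.55 kHz.
63.4 kHz mod fs = 8.05 kHz.
8.05 kHz ≤ fs/2 = 9.225 kHz, appears at 8.05 kHz.
Distinct values: {2.55 kHz, 7.45 kHz, 8.05 kHz}.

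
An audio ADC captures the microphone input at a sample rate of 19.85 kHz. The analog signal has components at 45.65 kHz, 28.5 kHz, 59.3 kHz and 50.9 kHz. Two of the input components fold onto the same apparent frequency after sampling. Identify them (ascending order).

fs/2 = 9.925 kHz.
45.65 kHz mod fs = 5.95 kHz.
5.95 kHz ≤ fs/2 = 9.925 kHz, appears at 5.95 kHz.
28.5 kHz mod fs = 8.65 kHz.
8.65 kHz ≤ fs/2 = 9.925 kHz, appears at 8.65 kHz.
59.3 kHz mod fs = 19.6 kHz.
19.6 kHz > fs/2 = 9.925 kHz, folds to fs − 19.6 kHz = 0.25 kHz.
50.9 kHz mod fs = 11.2 kHz.
11.2 kHz > fs/2 = 9.925 kHz, folds to fs − 11.2 kHz = 8.65 kHz.
28.5 kHz and 50.9 kHz both map to 8.65 kHz.

28.5 kHz, 50.9 kHz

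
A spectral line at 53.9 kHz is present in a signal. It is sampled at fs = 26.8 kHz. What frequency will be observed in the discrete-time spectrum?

0.3 kHz

53.9 kHz mod fs = 0.3 kHz.
0.3 kHz ≤ fs/2 = 13.4 kHz, appears at 0.3 kHz.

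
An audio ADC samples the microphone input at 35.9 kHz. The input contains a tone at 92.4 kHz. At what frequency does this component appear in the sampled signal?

92.4 kHz mod fs = 20.6 kHz.
20.6 kHz > fs/2 = 17.95 kHz, folds to fs − 20.6 kHz = 15.3 kHz.

15.3 kHz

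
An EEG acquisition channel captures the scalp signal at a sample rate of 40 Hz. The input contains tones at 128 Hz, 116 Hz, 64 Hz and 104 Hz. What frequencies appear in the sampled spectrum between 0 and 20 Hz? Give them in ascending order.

4 Hz, 8 Hz, 16 Hz

fs/2 = 20 Hz.
128 Hz mod fs = 8 Hz.
8 Hz ≤ fs/2 = 20 Hz, appears at 8 Hz.
116 Hz mod fs = 36 Hz.
36 Hz > fs/2 = 20 Hz, folds to fs − 36 Hz = 4 Hz.
64 Hz mod fs = 24 Hz.
24 Hz > fs/2 = 20 Hz, folds to fs − 24 Hz = 16 Hz.
104 Hz mod fs = 24 Hz.
24 Hz > fs/2 = 20 Hz, folds to fs − 24 Hz = 16 Hz.
Distinct values: {4 Hz, 8 Hz, 16 Hz}.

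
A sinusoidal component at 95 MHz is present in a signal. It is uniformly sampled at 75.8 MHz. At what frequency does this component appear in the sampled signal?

95 MHz mod fs = 19.2 MHz.
19.2 MHz ≤ fs/2 = 37.9 MHz, appears at 19.2 MHz.

19.2 MHz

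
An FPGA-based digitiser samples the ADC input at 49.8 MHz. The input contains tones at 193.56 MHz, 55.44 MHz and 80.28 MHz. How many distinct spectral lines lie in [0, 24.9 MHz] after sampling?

fs/2 = 24.9 MHz.
193.56 MHz mod fs = 44.16 MHz.
44.16 MHz > fs/2 = 24.9 MHz, folds to fs − 44.16 MHz = 5.64 MHz.
55.44 MHz mod fs = 5.64 MHz.
5.64 MHz ≤ fs/2 = 24.9 MHz, appears at 5.64 MHz.
80.28 MHz mod fs = 30.48 MHz.
30.48 MHz > fs/2 = 24.9 MHz, folds to fs − 30.48 MHz = 19.32 MHz.
Distinct values: {5.64 MHz, 19.32 MHz} → 2.

2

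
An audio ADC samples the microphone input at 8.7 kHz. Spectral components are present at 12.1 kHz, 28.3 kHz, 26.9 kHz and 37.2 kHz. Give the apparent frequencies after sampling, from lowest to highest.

0.8 kHz, 2.2 kHz, 2.4 kHz, 3.4 kHz

fs/2 = 4.35 kHz.
12.1 kHz mod fs = 3.4 kHz.
3.4 kHz ≤ fs/2 = 4.35 kHz, appears at 3.4 kHz.
28.3 kHz mod fs = 2.2 kHz.
2.2 kHz ≤ fs/2 = 4.35 kHz, appears at 2.2 kHz.
26.9 kHz mod fs = 0.8 kHz.
0.8 kHz ≤ fs/2 = 4.35 kHz, appears at 0.8 kHz.
37.2 kHz mod fs = 2.4 kHz.
2.4 kHz ≤ fs/2 = 4.35 kHz, appears at 2.4 kHz.
Distinct values: {0.8 kHz, 2.2 kHz, 2.4 kHz, 3.4 kHz}.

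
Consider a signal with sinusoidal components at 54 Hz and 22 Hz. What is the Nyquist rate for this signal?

108 Hz

Highest-frequency component: 54 Hz.
Nyquist rate = 2 × 54 Hz = 108 Hz.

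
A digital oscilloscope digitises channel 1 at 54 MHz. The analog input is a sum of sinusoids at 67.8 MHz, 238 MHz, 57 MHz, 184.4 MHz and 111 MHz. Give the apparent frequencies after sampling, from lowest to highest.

3 MHz, 13.8 MHz, 22 MHz, 22.4 MHz

fs/2 = 27 MHz.
67.8 MHz mod fs = 13.8 MHz.
13.8 MHz ≤ fs/2 = 27 MHz, appears at 13.8 MHz.
238 MHz mod fs = 22 MHz.
22 MHz ≤ fs/2 = 27 MHz, appears at 22 MHz.
57 MHz mod fs = 3 MHz.
3 MHz ≤ fs/2 = 27 MHz, appears at 3 MHz.
184.4 MHz mod fs = 22.4 MHz.
22.4 MHz ≤ fs/2 = 27 MHz, appears at 22.4 MHz.
111 MHz mod fs = 3 MHz.
3 MHz ≤ fs/2 = 27 MHz, appears at 3 MHz.
Distinct values: {3 MHz, 13.8 MHz, 22 MHz, 22.4 MHz}.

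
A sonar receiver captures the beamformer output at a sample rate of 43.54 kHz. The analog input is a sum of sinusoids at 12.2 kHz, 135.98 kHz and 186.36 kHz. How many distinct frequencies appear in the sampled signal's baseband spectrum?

fs/2 = 21.77 kHz.
12.2 kHz ≤ fs/2 = 21.77 kHz, passes unchanged.
135.98 kHz mod fs = 5.36 kHz.
5.36 kHz ≤ fs/2 = 21.77 kHz, appears at 5.36 kHz.
186.36 kHz mod fs = 12.2 kHz.
12.2 kHz ≤ fs/2 = 21.77 kHz, appears at 12.2 kHz.
Distinct values: {5.36 kHz, 12.2 kHz} → 2.

2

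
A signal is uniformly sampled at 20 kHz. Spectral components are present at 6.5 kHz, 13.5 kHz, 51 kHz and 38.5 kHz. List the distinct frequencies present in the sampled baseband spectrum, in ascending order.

1.5 kHz, 6.5 kHz, 9 kHz

fs/2 = 10 kHz.
6.5 kHz ≤ fs/2 = 10 kHz, passes unchanged.
13.5 kHz > fs/2 = 10 kHz, folds to fs − 13.5 kHz = 6.5 kHz.
51 kHz mod fs = 11 kHz.
11 kHz > fs/2 = 10 kHz, folds to fs − 11 kHz = 9 kHz.
38.5 kHz mod fs = 18.5 kHz.
18.5 kHz > fs/2 = 10 kHz, folds to fs − 18.5 kHz = 1.5 kHz.
Distinct values: {1.5 kHz, 6.5 kHz, 9 kHz}.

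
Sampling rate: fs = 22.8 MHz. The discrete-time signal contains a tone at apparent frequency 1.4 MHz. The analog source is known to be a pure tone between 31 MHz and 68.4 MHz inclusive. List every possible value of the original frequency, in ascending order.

44.2 MHz, 47 MHz, 67 MHz

Frequencies that alias to 1.4 MHz are k·fs ± 1.4 MHz for integer k ≥ 0.
k=0: 1.4 MHz.
k=1: 21.4 MHz, 24.2 MHz.
k=2: 44.2 MHz, 47 MHz.
k=3: 67 MHz, 69.8 MHz.
k=4: 89.8 MHz, 92.6 MHz.
Within [31 MHz, 68.4 MHz]: 44.2 MHz, 47 MHz, 67 MHz.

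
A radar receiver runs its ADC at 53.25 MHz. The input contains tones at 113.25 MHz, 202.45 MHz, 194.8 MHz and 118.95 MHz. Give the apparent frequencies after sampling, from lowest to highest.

fs/2 = 26.625 MHz.
113.25 MHz mod fs = 6.75 MHz.
6.75 MHz ≤ fs/2 = 26.625 MHz, appears at 6.75 MHz.
202.45 MHz mod fs = 42.7 MHz.
42.7 MHz > fs/2 = 26.625 MHz, folds to fs − 42.7 MHz = 10.55 MHz.
194.8 MHz mod fs = 35.05 MHz.
35.05 MHz > fs/2 = 26.625 MHz, folds to fs − 35.05 MHz = 18.2 MHz.
118.95 MHz mod fs = 12.45 MHz.
12.45 MHz ≤ fs/2 = 26.625 MHz, appears at 12.45 MHz.
Distinct values: {6.75 MHz, 10.55 MHz, 12.45 MHz, 18.2 MHz}.

6.75 MHz, 10.55 MHz, 12.45 MHz, 18.2 MHz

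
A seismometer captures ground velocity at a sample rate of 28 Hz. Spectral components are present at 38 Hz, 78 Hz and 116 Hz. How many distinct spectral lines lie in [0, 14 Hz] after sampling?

fs/2 = 14 Hz.
38 Hz mod fs = 10 Hz.
10 Hz ≤ fs/2 = 14 Hz, appears at 10 Hz.
78 Hz mod fs = 22 Hz.
22 Hz > fs/2 = 14 Hz, folds to fs − 22 Hz = 6 Hz.
116 Hz mod fs = 4 Hz.
4 Hz ≤ fs/2 = 14 Hz, appears at 4 Hz.
Distinct values: {4 Hz, 6 Hz, 10 Hz} → 3.

3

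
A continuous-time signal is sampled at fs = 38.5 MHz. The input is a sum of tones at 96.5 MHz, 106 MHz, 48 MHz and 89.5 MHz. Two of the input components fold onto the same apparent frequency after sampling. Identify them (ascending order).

fs/2 = 19.25 MHz.
96.5 MHz mod fs = 19.5 MHz.
19.5 MHz > fs/2 = 19.25 MHz, folds to fs − 19.5 MHz = 19 MHz.
106 MHz mod fs = 29 MHz.
29 MHz > fs/2 = 19.25 MHz, folds to fs − 29 MHz = 9.5 MHz.
48 MHz mod fs = 9.5 MHz.
9.5 MHz ≤ fs/2 = 19.25 MHz, appears at 9.5 MHz.
89.5 MHz mod fs = 12.5 MHz.
12.5 MHz ≤ fs/2 = 19.25 MHz, appears at 12.5 MHz.
48 MHz and 106 MHz both map to 9.5 MHz.

48 MHz, 106 MHz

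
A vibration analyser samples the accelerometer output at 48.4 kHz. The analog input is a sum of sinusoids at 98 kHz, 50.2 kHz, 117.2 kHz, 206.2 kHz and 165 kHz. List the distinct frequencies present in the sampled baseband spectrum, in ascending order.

1.2 kHz, 1.8 kHz, 12.6 kHz, 19.8 kHz, 20.4 kHz

fs/2 = 24.2 kHz.
98 kHz mod fs = 1.2 kHz.
1.2 kHz ≤ fs/2 = 24.2 kHz, appears at 1.2 kHz.
50.2 kHz mod fs = 1.8 kHz.
1.8 kHz ≤ fs/2 = 24.2 kHz, appears at 1.8 kHz.
117.2 kHz mod fs = 20.4 kHz.
20.4 kHz ≤ fs/2 = 24.2 kHz, appears at 20.4 kHz.
206.2 kHz mod fs = 12.6 kHz.
12.6 kHz ≤ fs/2 = 24.2 kHz, appears at 12.6 kHz.
165 kHz mod fs = 19.8 kHz.
19.8 kHz ≤ fs/2 = 24.2 kHz, appears at 19.8 kHz.
Distinct values: {1.2 kHz, 1.8 kHz, 12.6 kHz, 19.8 kHz, 20.4 kHz}.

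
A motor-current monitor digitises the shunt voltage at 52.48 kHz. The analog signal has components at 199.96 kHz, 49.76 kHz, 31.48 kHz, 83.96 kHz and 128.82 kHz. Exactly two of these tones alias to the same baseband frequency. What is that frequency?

21 kHz

fs/2 = 26.24 kHz.
199.96 kHz mod fs = 42.52 kHz.
42.52 kHz > fs/2 = 26.24 kHz, folds to fs − 42.52 kHz = 9.96 kHz.
49.76 kHz > fs/2 = 26.24 kHz, folds to fs − 49.76 kHz = 2.72 kHz.
31.48 kHz > fs/2 = 26.24 kHz, folds to fs − 31.48 kHz = 21 kHz.
83.96 kHz mod fs = 31.48 kHz.
31.48 kHz > fs/2 = 26.24 kHz, folds to fs − 31.48 kHz = 21 kHz.
128.82 kHz mod fs = 23.86 kHz.
23.86 kHz ≤ fs/2 = 26.24 kHz, appears at 23.86 kHz.
31.48 kHz and 83.96 kHz both map to 21 kHz.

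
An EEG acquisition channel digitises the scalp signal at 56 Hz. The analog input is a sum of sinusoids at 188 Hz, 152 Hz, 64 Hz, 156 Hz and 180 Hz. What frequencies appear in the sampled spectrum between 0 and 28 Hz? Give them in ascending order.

fs/2 = 28 Hz.
188 Hz mod fs = 20 Hz.
20 Hz ≤ fs/2 = 28 Hz, appears at 20 Hz.
152 Hz mod fs = 40 Hz.
40 Hz > fs/2 = 28 Hz, folds to fs − 40 Hz = 16 Hz.
64 Hz mod fs = 8 Hz.
8 Hz ≤ fs/2 = 28 Hz, appears at 8 Hz.
156 Hz mod fs = 44 Hz.
44 Hz > fs/2 = 28 Hz, folds to fs − 44 Hz = 12 Hz.
180 Hz mod fs = 12 Hz.
12 Hz ≤ fs/2 = 28 Hz, appears at 12 Hz.
Distinct values: {8 Hz, 12 Hz, 16 Hz, 20 Hz}.

8 Hz, 12 Hz, 16 Hz, 20 Hz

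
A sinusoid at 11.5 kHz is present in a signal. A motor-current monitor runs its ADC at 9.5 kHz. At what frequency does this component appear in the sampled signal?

11.5 kHz mod fs = 2 kHz.
2 kHz ≤ fs/2 = 4.75 kHz, appears at 2 kHz.

2 kHz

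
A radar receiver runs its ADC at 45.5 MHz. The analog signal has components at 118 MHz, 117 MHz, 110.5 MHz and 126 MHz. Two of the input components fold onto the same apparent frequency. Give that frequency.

19.5 MHz

fs/2 = 22.75 MHz.
118 MHz mod fs = 27 MHz.
27 MHz > fs/2 = 22.75 MHz, folds to fs − 27 MHz = 18.5 MHz.
117 MHz mod fs = 26 MHz.
26 MHz > fs/2 = 22.75 MHz, folds to fs − 26 MHz = 19.5 MHz.
110.5 MHz mod fs = 19.5 MHz.
19.5 MHz ≤ fs/2 = 22.75 MHz, appears at 19.5 MHz.
126 MHz mod fs = 35 MHz.
35 MHz > fs/2 = 22.75 MHz, folds to fs − 35 MHz = 10.5 MHz.
110.5 MHz and 117 MHz both map to 19.5 MHz.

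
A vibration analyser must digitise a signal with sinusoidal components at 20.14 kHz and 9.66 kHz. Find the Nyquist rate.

Highest-frequency component: 20.14 kHz.
Nyquist rate = 2 × 20.14 kHz = 40.28 kHz.

40.28 kHz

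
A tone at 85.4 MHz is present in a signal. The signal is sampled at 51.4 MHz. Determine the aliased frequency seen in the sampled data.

85.4 MHz mod fs = 34 MHz.
34 MHz > fs/2 = 25.7 MHz, folds to fs − 34 MHz = 17.4 MHz.

17.4 MHz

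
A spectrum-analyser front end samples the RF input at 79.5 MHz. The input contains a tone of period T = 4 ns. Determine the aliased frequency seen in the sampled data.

11.5 MHz

T = 4 ns → f = 1/T = 250 MHz.
250 MHz mod fs = 11.5 MHz.
11.5 MHz ≤ fs/2 = 39.75 MHz, appears at 11.5 MHz.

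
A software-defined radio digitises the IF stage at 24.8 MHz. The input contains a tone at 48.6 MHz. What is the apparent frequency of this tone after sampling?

1 MHz

48.6 MHz mod fs = 23.8 MHz.
23.8 MHz > fs/2 = 12.4 MHz, folds to fs − 23.8 MHz = 1 MHz.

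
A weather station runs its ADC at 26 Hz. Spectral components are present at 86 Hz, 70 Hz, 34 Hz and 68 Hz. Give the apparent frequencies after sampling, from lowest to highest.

fs/2 = 13 Hz.
86 Hz mod fs = 8 Hz.
8 Hz ≤ fs/2 = 13 Hz, appears at 8 Hz.
70 Hz mod fs = 18 Hz.
18 Hz > fs/2 = 13 Hz, folds to fs − 18 Hz = 8 Hz.
34 Hz mod fs = 8 Hz.
8 Hz ≤ fs/2 = 13 Hz, appears at 8 Hz.
68 Hz mod fs = 16 Hz.
16 Hz > fs/2 = 13 Hz, folds to fs − 16 Hz = 10 Hz.
Distinct values: {8 Hz, 10 Hz}.

8 Hz, 10 Hz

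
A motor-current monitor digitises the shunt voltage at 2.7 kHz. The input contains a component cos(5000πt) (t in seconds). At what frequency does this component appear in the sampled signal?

ω = 5000π rad/s → f = ω/(2π) = 2500 Hz = 2.5 kHz.
2.5 kHz > fs/2 = 1.35 kHz, folds to fs − 2.5 kHz = 0.2 kHz.

0.2 kHz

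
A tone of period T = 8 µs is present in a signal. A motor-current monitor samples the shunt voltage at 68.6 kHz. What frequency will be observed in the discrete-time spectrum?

T = 8 µs → f = 1/T = 125 kHz.
125 kHz mod fs = 56.4 kHz.
56.4 kHz > fs/2 = 34.3 kHz, folds to fs − 56.4 kHz = 12.2 kHz.

12.2 kHz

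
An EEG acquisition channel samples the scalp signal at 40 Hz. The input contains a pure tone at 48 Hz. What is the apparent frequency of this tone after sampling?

48 Hz mod fs = 8 Hz.
8 Hz ≤ fs/2 = 20 Hz, appears at 8 Hz.

8 Hz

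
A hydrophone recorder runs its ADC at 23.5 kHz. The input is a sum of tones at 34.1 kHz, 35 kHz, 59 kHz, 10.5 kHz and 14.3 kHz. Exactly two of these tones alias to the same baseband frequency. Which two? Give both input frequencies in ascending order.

fs/2 = 11.75 kHz.
34.1 kHz mod fs = 10.6 kHz.
10.6 kHz ≤ fs/2 = 11.75 kHz, appears at 10.6 kHz.
35 kHz mod fs = 11.5 kHz.
11.5 kHz ≤ fs/2 = 11.75 kHz, appears at 11.5 kHz.
59 kHz mod fs = 12 kHz.
12 kHz > fs/2 = 11.75 kHz, folds to fs − 12 kHz = 11.5 kHz.
10.5 kHz ≤ fs/2 = 11.75 kHz, passes unchanged.
14.3 kHz > fs/2 = 11.75 kHz, folds to fs − 14.3 kHz = 9.2 kHz.
35 kHz and 59 kHz both map to 11.5 kHz.

35 kHz, 59 kHz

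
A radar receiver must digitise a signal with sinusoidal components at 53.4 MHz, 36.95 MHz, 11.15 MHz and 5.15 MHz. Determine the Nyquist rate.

Highest-frequency component: 53.4 MHz.
Nyquist rate = 2 × 53.4 MHz = 106.8 MHz.

106.8 MHz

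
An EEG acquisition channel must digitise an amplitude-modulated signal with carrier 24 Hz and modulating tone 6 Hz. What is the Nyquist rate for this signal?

60 Hz

AM sidebands sit at fc ± fm = 18 Hz and 30 Hz.
Highest-frequency component: 30 Hz.
Nyquist rate = 2 × 30 Hz = 60 Hz.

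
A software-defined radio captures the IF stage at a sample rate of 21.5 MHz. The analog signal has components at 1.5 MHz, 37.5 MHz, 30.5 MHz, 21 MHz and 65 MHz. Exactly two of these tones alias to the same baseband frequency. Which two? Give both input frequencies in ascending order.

fs/2 = 10.75 MHz.
1.5 MHz ≤ fs/2 = 10.75 MHz, passes unchanged.
37.5 MHz mod fs = 16 MHz.
16 MHz > fs/2 = 10.75 MHz, folds to fs − 16 MHz = 5.5 MHz.
30.5 MHz mod fs = 9 MHz.
9 MHz ≤ fs/2 = 10.75 MHz, appears at 9 MHz.
21 MHz > fs/2 = 10.75 MHz, folds to fs − 21 MHz = 0.5 MHz.
65 MHz mod fs = 0.5 MHz.
0.5 MHz ≤ fs/2 = 10.75 MHz, appears at 0.5 MHz.
21 MHz and 65 MHz both map to 0.5 MHz.

21 MHz, 65 MHz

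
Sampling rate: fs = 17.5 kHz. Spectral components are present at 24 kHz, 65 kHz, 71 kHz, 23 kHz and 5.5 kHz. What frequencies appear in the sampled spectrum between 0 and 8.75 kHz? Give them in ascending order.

1 kHz, 5 kHz, 5.5 kHz, 6.5 kHz

fs/2 = 8.75 kHz.
24 kHz mod fs = 6.5 kHz.
6.5 kHz ≤ fs/2 = 8.75 kHz, appears at 6.5 kHz.
65 kHz mod fs = 12.5 kHz.
12.5 kHz > fs/2 = 8.75 kHz, folds to fs − 12.5 kHz = 5 kHz.
71 kHz mod fs = 1 kHz.
1 kHz ≤ fs/2 = 8.75 kHz, appears at 1 kHz.
23 kHz mod fs = 5.5 kHz.
5.5 kHz ≤ fs/2 = 8.75 kHz, appears at 5.5 kHz.
5.5 kHz ≤ fs/2 = 8.75 kHz, passes unchanged.
Distinct values: {1 kHz, 5 kHz, 5.5 kHz, 6.5 kHz}.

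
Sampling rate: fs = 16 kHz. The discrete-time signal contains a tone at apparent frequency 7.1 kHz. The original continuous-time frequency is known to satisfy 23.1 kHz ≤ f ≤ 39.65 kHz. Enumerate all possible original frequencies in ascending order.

Frequencies that alias to 7.1 kHz are k·fs ± 7.1 kHz for integer k ≥ 0.
k=0: 7.1 kHz.
k=1: 8.9 kHz, 23.1 kHz.
k=2: 24.9 kHz, 39.1 kHz.
k=3: 40.9 kHz, 55.1 kHz.
Within [23.1 kHz, 39.65 kHz]: 23.1 kHz, 24.9 kHz, 39.1 kHz.

23.1 kHz, 24.9 kHz, 39.1 kHz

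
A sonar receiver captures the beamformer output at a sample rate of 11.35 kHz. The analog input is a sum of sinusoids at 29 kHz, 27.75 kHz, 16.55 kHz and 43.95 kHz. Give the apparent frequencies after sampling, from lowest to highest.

fs/2 = 5.675 kHz.
29 kHz mod fs = 6.3 kHz.
6.3 kHz > fs/2 = 5.675 kHz, folds to fs − 6.3 kHz = 5.05 kHz.
27.75 kHz mod fs = 5.05 kHz.
5.05 kHz ≤ fs/2 = 5.675 kHz, appears at 5.05 kHz.
16.55 kHz mod fs = 5.2 kHz.
5.2 kHz ≤ fs/2 = 5.675 kHz, appears at 5.2 kHz.
43.95 kHz mod fs = 9.9 kHz.
9.9 kHz > fs/2 = 5.675 kHz, folds to fs − 9.9 kHz = 1.45 kHz.
Distinct values: {1.45 kHz, 5.05 kHz, 5.2 kHz}.

1.45 kHz, 5.05 kHz, 5.2 kHz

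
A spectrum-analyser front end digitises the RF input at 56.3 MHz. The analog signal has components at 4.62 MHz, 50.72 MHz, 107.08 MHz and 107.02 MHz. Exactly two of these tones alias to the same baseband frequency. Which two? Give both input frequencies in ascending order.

fs/2 = 28.15 MHz.
4.62 MHz ≤ fs/2 = 28.15 MHz, passes unchanged.
50.72 MHz > fs/2 = 28.15 MHz, folds to fs − 50.72 MHz = 5.58 MHz.
107.08 MHz mod fs = 50.78 MHz.
50.78 MHz > fs/2 = 28.15 MHz, folds to fs − 50.78 MHz = 5.52 MHz.
107.02 MHz mod fs = 50.72 MHz.
50.72 MHz > fs/2 = 28.15 MHz, folds to fs − 50.72 MHz = 5.58 MHz.
50.72 MHz and 107.02 MHz both map to 5.58 MHz.

50.72 MHz, 107.02 MHz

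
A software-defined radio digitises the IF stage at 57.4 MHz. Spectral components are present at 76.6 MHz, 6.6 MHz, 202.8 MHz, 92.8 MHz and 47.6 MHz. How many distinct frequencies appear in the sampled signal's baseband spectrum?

fs/2 = 28.7 MHz.
76.6 MHz mod fs = 19.2 MHz.
19.2 MHz ≤ fs/2 = 28.7 MHz, appears at 19.2 MHz.
6.6 MHz ≤ fs/2 = 28.7 MHz, passes unchanged.
202.8 MHz mod fs = 30.6 MHz.
30.6 MHz > fs/2 = 28.7 MHz, folds to fs − 30.6 MHz = 26.8 MHz.
92.8 MHz mod fs = 35.4 MHz.
35.4 MHz > fs/2 = 28.7 MHz, folds to fs − 35.4 MHz = 22 MHz.
47.6 MHz > fs/2 = 28.7 MHz, folds to fs − 47.6 MHz = 9.8 MHz.
Distinct values: {6.6 MHz, 9.8 MHz, 19.2 MHz, 22 MHz, 26.8 MHz} → 5.

5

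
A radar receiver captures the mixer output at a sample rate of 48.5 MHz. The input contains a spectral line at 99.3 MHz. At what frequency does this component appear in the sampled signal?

2.3 MHz

99.3 MHz mod fs = 2.3 MHz.
2.3 MHz ≤ fs/2 = 24.25 MHz, appears at 2.3 MHz.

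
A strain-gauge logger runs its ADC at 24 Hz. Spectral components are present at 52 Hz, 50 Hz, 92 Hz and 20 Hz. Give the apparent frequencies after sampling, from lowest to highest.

2 Hz, 4 Hz

fs/2 = 12 Hz.
52 Hz mod fs = 4 Hz.
4 Hz ≤ fs/2 = 12 Hz, appears at 4 Hz.
50 Hz mod fs = 2 Hz.
2 Hz ≤ fs/2 = 12 Hz, appears at 2 Hz.
92 Hz mod fs = 20 Hz.
20 Hz > fs/2 = 12 Hz, folds to fs − 20 Hz = 4 Hz.
20 Hz > fs/2 = 12 Hz, folds to fs − 20 Hz = 4 Hz.
Distinct values: {2 Hz, 4 Hz}.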